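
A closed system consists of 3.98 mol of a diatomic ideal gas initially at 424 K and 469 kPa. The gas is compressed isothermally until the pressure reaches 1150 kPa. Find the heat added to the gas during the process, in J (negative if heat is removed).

-12600 J

V₁ = nRT₁/P₁ = 3.98×8.314×424/469 = 29.9 L.
Isothermal: T stays 424 K; PV = const ⇒ V₂ = 12.2 L, P₂ = 1150 kPa.
ΔU = 0 (ideal gas, T constant).
W = nRT ln(V₂/V₁) = 3.98×8.314×424×ln(0.408) = -12600 J.
Q = ΔU + W = -12600 J.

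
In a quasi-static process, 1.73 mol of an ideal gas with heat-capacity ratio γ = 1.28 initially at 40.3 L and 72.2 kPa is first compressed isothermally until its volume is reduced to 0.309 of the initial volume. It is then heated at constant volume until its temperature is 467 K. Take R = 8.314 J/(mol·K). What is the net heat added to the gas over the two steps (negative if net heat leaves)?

T₁ = P₁V₁/(nR) = 72.2×40.3/(1.73×8.314) = 202 K.
Step 1 — Isothermal: T stays 202 K; PV = const ⇒ V₂ = 12.5 L, P₂ = 234 kPa.
ΔU = 0 (ideal gas, T constant).
W = nRT ln(V₂/V₁) = 1.73×8.314×202×ln(0.309) = -3420 J.
Q = ΔU + W = -3420 J.
State after step 1: P = 234 kPa, V = 12.5 L, T = 202 K.
Step 2 — Isochoric: V stays 12.5 L; P/T = const ⇒ T₂ = 467 K, P₂ = 539 kPa.
W = 0 (no volume change).
ΔU = nCvΔT = 1.73×29.7×(467−202) = 13600 J.
Q = ΔU = 13600 J.
Net over both steps: W = -3420 J, Q = 10200 J, ΔU = 13600 J.

10200 J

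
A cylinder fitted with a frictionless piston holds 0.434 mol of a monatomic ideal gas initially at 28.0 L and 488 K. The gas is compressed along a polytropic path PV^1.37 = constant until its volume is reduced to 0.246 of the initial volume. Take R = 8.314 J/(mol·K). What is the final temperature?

P₁ = nRT₁/V₁ = 0.434×8.314×488/28.0 = 62.9 kPa.
Polytropic n=1.37: T₂ = T₁(V₁/V₂)^(n−1) = 488×(4.07)^0.37 = 820 K; P₂ = P₁(V₁/V₂)^n = 430 kPa.

820 K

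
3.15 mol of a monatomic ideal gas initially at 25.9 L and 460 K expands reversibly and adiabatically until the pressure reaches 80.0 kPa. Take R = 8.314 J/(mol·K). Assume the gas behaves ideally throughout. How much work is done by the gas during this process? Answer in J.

9130 J

P₁ = nRT₁/V₁ = 3.15×8.314×460/25.9 = 465 kPa.
Adiabatic: T₂/T₁ = (P₂/P₁)^((γ−1)/γ) ⇒ T₂ = 460×(0.172)^0.400 = 227 K; V₂ = 74.5 L.
ΔU = nCvΔT = 3.15×12.5×(227−460) = -9130 J.
Q = 0 for an adiabatic process, so W = −ΔU = 9130 J.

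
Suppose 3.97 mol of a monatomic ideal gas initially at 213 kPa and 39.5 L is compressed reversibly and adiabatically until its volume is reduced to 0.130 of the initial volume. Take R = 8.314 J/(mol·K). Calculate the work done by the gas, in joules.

-36600 J

T₁ = P₁V₁/(nR) = 213×39.5/(3.97×8.314) = 255 K.
Adiabatic: TV^(γ−1) = const ⇒ T₂ = 255×(7.69)^0.667 = 993 K; PV^γ = const ⇒ P₂ = 6380 kPa.
ΔU = nCvΔT = 3.97×12.5×(993−255) = 36600 J.
Q = 0 for an adiabatic process, so W = −ΔU = -36600 J.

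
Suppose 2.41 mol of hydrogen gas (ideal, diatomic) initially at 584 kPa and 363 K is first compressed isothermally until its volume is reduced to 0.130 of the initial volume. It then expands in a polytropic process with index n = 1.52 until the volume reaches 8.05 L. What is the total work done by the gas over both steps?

-6930 J

V₁ = nRT₁/P₁ = 2.41×8.314×363/584 = 12.5 L.
Step 1 — Isothermal: T stays 363 K; PV = const ⇒ V₂ = 1.62 L, P₂ = 4490 kPa.
ΔU = 0 (ideal gas, T constant).
W = nRT ln(V₂/V₁) = 2.41×8.314×363×ln(0.130) = -14800 J.
Q = ΔU + W = -14800 J.
State after step 1: P = 4490 kPa, V = 1.62 L, T = 363 K.
Step 2 — Polytropic n=1.52: T₂ = T₁(V₁/V₂)^(n−1) = 363×(0.201)^0.52 = 158 K; P₂ = P₁(V₁/V₂)^n = 392 kPa.
W = (P₁V₁−P₂V₂)/(n−1) = (4490×1.62−392×8.05)/0.52 = 7910 J.
ΔU = nCvΔT = 2.41×20.8×(158−363) = -10300 J.
Q = ΔU + W = -2370 J.
Net over both steps: W = -6930 J, Q = -17200 J, ΔU = -10300 J.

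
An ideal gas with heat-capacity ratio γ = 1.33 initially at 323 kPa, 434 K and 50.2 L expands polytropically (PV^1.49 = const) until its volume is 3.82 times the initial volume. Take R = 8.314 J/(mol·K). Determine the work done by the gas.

n = P₁V₁/(RT₁) = 323×50.2/(8.314×434) = 4.49 mol.
Polytropic n=1.49: T₂ = T₁(V₁/V₂)^(n−1) = 434×(0.262)^0.49 = 225 K; P₂ = P₁(V₁/V₂)^n = 43.8 kPa.
W = (P₁V₁−P₂V₂)/(n−1) = (323×50.2−43.8×192)/0.49 = 15900 J.

15900 J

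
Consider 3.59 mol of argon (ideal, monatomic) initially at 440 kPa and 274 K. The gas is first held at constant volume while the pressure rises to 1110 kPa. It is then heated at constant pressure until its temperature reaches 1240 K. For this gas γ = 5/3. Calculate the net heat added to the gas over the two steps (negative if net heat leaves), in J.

59600 J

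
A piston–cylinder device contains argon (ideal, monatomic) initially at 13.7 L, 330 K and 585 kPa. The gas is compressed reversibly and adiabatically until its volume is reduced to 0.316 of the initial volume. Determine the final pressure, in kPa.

3990 kPa

Adiabatic: TV^(γ−1) = const ⇒ T₂ = 330×(3.16)^0.667 = 711 K; PV^γ = const ⇒ P₂ = 3990 kPa.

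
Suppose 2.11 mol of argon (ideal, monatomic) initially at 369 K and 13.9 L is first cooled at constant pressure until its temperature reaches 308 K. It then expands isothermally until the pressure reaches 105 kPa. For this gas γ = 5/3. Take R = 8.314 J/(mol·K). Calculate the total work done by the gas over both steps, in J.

P₁ = nRT₁/V₁ = 2.11×8.314×369/13.9 = 466 kPa.
Step 1 — Isobaric: P stays 466 kPa; V/T = const ⇒ T₂ = 308 K, V₂ = 11.6 L.
W = PΔV = 466×(11.6−13.9) kPa·L = -1070 J.
ΔU = nCvΔT = 2.11×12.5×(308−369) = -1610 J.
Q = ΔU + W = nCpΔT = -2680 J.
State after step 1: P = 466 kPa, V = 11.6 L, T = 308 K.
Step 2 — Isothermal: T stays 308 K; PV = const ⇒ V₂ = 51.5 L, P₂ = 105 kPa.
ΔU = 0 (ideal gas, T constant).
W = nRT ln(V₂/V₁) = 2.11×8.314×308×ln(4.44) = 8050 J.
Q = ΔU + W = 8050 J.
Net over both steps: W = 6980 J, Q = 5370 J, ΔU = -1610 J.

6980 J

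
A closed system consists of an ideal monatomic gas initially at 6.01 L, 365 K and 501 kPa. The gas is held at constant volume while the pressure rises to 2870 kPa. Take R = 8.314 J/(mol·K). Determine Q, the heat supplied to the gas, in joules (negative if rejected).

n = P₁V₁/(RT₁) = 501×6.01/(8.314×365) = 0.992 mol.
Isochoric: V stays 6.01 L; P/T = const ⇒ T₂ = 2090 K, P₂ = 2870 kPa.
W = 0 (no volume change).
ΔU = nCvΔT = 0.992×12.5×(2090−365) = 21400 J.
Q = ΔU = 21400 J.

21400 J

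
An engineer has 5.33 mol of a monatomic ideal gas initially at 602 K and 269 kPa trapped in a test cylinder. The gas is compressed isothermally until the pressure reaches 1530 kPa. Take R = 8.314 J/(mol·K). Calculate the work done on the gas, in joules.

46400 J

V₁ = nRT₁/P₁ = 5.33×8.314×602/269 = 99.2 L.
Isothermal: T stays 602 K; PV = const ⇒ V₂ = 17.4 L, P₂ = 1530 kPa.
W = nRT ln(V₂/V₁) = 5.33×8.314×602×ln(0.176) = -46400 J.
Work done on the gas = −W_by = 46400 J.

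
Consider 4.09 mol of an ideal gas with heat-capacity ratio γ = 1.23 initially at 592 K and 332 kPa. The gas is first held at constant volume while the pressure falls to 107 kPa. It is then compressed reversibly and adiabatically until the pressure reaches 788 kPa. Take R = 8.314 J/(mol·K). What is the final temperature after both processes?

277 K

V₁ = nRT₁/P₁ = 4.09×8.314×592/332 = 60.6 L.
Step 1 — Isochoric: V stays 60.6 L; P/T = const ⇒ T₂ = 191 K, P₂ = 107 kPa.
W = 0 (no volume change).
ΔU = nCvΔT = 4.09×36.1×(191−592) = -59300 J.
Q = ΔU = -59300 J.
State after step 1: P = 107 kPa, V = 60.6 L, T = 191 K.
Step 2 — Adiabatic: T₂/T₁ = (P₂/P₁)^((γ−1)/γ) ⇒ T₂ = 191×(7.36)^0.187 = 277 K; V₂ = 12.0 L.
ΔU = nCvΔT = 4.09×36.1×(277−191) = 12800 J.
Q = 0 for an adiabatic process, so W = −ΔU = -12800 J.
Net over both steps: W = -12800 J, Q = -59300 J, ΔU = -46500 J.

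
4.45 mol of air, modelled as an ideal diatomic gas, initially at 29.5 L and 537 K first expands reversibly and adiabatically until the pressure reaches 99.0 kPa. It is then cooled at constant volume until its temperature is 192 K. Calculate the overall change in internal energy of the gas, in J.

-31900 J

P₁ = nRT₁/V₁ = 4.45×8.314×537/29.5 = 673 kPa.
Step 1 — Adiabatic: T₂/T₁ = (P₂/P₁)^((γ−1)/γ) ⇒ T₂ = 537×(0.147)^0.286 = 311 K; V₂ = 116 L.
ΔU = nCvΔT = 4.45×20.8×(311−537) = -20900 J.
Q = 0 for an adiabatic process, so W = −ΔU = 20900 J.
State after step 1: P = 99.0 kPa, V = 116 L, T = 311 K.
Step 2 — Isochoric: V stays 116 L; P/T = const ⇒ T₂ = 192 K, P₂ = 61.2 kPa.
W = 0 (no volume change).
ΔU = nCvΔT = 4.45×20.8×(192−311) = -11000 J.
Q = ΔU = -11000 J.
Net over both steps: W = 20900 J, Q = -11000 J, ΔU = -31900 J.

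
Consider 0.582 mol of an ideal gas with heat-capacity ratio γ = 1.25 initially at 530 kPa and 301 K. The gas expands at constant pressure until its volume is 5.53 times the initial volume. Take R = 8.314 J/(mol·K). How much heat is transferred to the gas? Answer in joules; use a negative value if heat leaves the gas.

33000 J

V₁ = nRT₁/P₁ = 0.582×8.314×301/530 = 2.75 L.
Isobaric: P stays 530 kPa; V/T = const ⇒ T₂ = 1660 K, V₂ = 15.2 L.
W = PΔV = 530×(15.2−2.75) kPa·L = 6600 J.
ΔU = nCvΔT = 0.582×33.3×(1660−301) = 26400 J.
Q = ΔU + W = nCpΔT = 33000 J.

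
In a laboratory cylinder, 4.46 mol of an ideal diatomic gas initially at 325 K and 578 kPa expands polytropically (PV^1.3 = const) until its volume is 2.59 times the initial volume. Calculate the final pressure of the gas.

V₁ = nRT₁/P₁ = 4.46×8.314×325/578 = 20.8 L.
Polytropic n=1.3: T₂ = T₁(V₁/V₂)^(n−1) = 325×(0.386)^0.30 = 244 K; P₂ = P₁(V₁/V₂)^n = 168 kPa.

168 kPa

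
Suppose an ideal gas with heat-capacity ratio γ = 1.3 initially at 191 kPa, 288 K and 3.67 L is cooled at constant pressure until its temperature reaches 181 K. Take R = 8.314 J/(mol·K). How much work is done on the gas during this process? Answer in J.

260 J

n = P₁V₁/(RT₁) = 191×3.67/(8.314×288) = 0.293 mol.
Isobaric: P stays 191 kPa; V/T = const ⇒ T₂ = 181 K, V₂ = 2.31 L.
W = PΔV = 191×(2.31−3.67) kPa·L = -260 J.
Work done on the gas = −W_by = 260 J.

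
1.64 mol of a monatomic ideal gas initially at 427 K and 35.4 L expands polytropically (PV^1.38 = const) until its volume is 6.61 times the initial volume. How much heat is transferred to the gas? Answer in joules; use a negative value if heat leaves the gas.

3370 J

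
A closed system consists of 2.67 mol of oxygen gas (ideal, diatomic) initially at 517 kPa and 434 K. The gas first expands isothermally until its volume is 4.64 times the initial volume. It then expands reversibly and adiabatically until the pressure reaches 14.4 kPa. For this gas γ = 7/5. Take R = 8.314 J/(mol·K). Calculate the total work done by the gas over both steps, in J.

25400 J

V₁ = nRT₁/P₁ = 2.67×8.314×434/517 = 18.6 L.
Step 1 — Isothermal: T stays 434 K; PV = const ⇒ V₂ = 86.5 L, P₂ = 111 kPa.
ΔU = 0 (ideal gas, T constant).
W = nRT ln(V₂/V₁) = 2.67×8.314×434×ln(4.64) = 14800 J.
Q = ΔU + W = 14800 J.
State after step 1: P = 111 kPa, V = 86.5 L, T = 434 K.
Step 2 — Adiabatic: T₂/T₁ = (P₂/P₁)^((γ−1)/γ) ⇒ T₂ = 434×(0.129)^0.286 = 242 K; V₂ = 373 L.
ΔU = nCvΔT = 2.67×20.8×(242−434) = -10700 J.
Q = 0 for an adiabatic process, so W = −ΔU = 10700 J.
Net over both steps: W = 25400 J, Q = 14800 J, ΔU = -10700 J.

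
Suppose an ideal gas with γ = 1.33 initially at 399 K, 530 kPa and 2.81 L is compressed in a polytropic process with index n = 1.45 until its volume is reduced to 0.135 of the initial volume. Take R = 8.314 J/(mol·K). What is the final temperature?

Polytropic n=1.45: T₂ = T₁(V₁/V₂)^(n−1) = 399×(7.41)^0.45 = 982 K; P₂ = P₁(V₁/V₂)^n = 9670 kPa.

982 K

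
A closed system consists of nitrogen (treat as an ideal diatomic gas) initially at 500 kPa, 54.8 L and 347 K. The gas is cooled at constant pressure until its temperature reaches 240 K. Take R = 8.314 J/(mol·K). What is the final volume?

37.9 L

Isobaric: P stays 500 kPa; V/T = const ⇒ T₂ = 240 K, V₂ = 37.9 L.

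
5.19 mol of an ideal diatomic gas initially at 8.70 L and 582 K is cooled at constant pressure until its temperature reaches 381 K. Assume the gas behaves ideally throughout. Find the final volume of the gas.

5.70 L

P₁ = nRT₁/V₁ = 5.19×8.314×582/8.70 = 2890 kPa.
Isobaric: P stays 2890 kPa; V/T = const ⇒ T₂ = 381 K, V₂ = 5.70 L.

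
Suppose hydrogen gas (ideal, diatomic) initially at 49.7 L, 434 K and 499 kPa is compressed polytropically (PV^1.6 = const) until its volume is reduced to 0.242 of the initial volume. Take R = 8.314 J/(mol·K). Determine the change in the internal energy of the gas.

83200 J

n = P₁V₁/(RT₁) = 499×49.7/(8.314×434) = 6.87 mol.
Polytropic n=1.6: T₂ = T₁(V₁/V₂)^(n−1) = 434×(4.13)^0.60 = 1020 K; P₂ = P₁(V₁/V₂)^n = 4830 kPa.
For an ideal gas ΔU = nCvΔT with Cv = (5/2)R = 20.8 J/(mol·K).
ΔU = 6.87×20.8×(1020−434) = 83200 J.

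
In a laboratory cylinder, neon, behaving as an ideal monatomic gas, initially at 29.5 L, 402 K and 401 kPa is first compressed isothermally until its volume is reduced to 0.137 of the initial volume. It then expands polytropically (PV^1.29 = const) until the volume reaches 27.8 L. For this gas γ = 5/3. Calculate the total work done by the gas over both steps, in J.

-6040 J

n = P₁V₁/(RT₁) = 401×29.5/(8.314×402) = 3.54 mol.
Step 1 — Isothermal: T stays 402 K; PV = const ⇒ V₂ = 4.04 L, P₂ = 2930 kPa.
ΔU = 0 (ideal gas, T constant).
W = nRT ln(V₂/V₁) = 3.54×8.314×402×ln(0.137) = -23500 J.
Q = ΔU + W = -23500 J.
State after step 1: P = 2930 kPa, V = 4.04 L, T = 402 K.
Step 2 — Polytropic n=1.29: T₂ = T₁(V₁/V₂)^(n−1) = 402×(0.145)^0.29 = 230 K; P₂ = P₁(V₁/V₂)^n = 243 kPa.
W = (P₁V₁−P₂V₂)/(n−1) = (2930×4.04−243×27.8)/0.29 = 17500 J.
ΔU = nCvΔT = 3.54×12.5×(230−402) = -7600 J.
Q = ΔU + W = 9870 J.
Net over both steps: W = -6040 J, Q = -13600 J, ΔU = -7600 J.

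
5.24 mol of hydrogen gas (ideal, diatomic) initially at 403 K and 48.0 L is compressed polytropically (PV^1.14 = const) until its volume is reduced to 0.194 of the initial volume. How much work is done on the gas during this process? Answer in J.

32400 J

P₁ = nRT₁/V₁ = 5.24×8.314×403/48.0 = 366 kPa.
Polytropic n=1.14: T₂ = T₁(V₁/V₂)^(n−1) = 403×(5.15)^0.14 = 507 K; P₂ = P₁(V₁/V₂)^n = 2370 kPa.
W = (P₁V₁−P₂V₂)/(n−1) = (366×48.0−2370×9.31)/0.14 = -32400 J.
Work done on the gas = −W_by = 32400 J.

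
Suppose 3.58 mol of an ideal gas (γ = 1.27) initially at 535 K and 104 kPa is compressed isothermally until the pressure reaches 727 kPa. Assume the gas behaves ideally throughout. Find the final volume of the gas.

21.9 L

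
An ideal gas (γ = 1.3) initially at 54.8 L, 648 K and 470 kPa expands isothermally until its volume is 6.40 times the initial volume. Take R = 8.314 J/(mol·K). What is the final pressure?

73.4 kPa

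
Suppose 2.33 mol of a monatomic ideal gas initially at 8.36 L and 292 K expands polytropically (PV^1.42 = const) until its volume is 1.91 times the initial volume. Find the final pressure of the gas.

P₁ = nRT₁/V₁ = 2.33×8.314×292/8.36 = 677 kPa.
Polytropic n=1.42: T₂ = T₁(V₁/V₂)^(n−1) = 292×(0.524)^0.42 = 223 K; P₂ = P₁(V₁/V₂)^n = 270 kPa.

270 kPa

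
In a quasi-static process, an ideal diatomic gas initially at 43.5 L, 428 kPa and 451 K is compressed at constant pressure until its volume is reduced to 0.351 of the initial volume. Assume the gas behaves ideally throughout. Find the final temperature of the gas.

Isobaric: P stays 428 kPa; V/T = const ⇒ T₂ = 158 K, V₂ = 15.3 L.

158 K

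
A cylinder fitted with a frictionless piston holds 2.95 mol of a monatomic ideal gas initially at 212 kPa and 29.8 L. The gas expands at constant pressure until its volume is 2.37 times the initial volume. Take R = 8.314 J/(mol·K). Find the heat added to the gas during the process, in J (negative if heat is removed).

21600 J

T₁ = P₁V₁/(nR) = 212×29.8/(2.95×8.314) = 258 K.
Isobaric: P stays 212 kPa; V/T = const ⇒ T₂ = 610 K, V₂ = 70.6 L.
W = PΔV = 212×(70.6−29.8) kPa·L = 8660 J.
ΔU = nCvΔT = 2.95×12.5×(610−258) = 13000 J.
Q = ΔU + W = nCpΔT = 21600 J.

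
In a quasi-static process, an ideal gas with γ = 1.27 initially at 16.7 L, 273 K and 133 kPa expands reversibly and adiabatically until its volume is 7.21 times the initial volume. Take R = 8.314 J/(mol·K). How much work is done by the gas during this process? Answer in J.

3400 J

n = P₁V₁/(RT₁) = 133×16.7/(8.314×273) = 0.979 mol.
Adiabatic: TV^(γ−1) = const ⇒ T₂ = 273×(0.139)^0.270 = 160 K; PV^γ = const ⇒ P₂ = 10.8 kPa.
ΔU = nCvΔT = 0.979×30.8×(160−273) = -3400 J.
Q = 0 for an adiabatic process, so W = −ΔU = 3400 J.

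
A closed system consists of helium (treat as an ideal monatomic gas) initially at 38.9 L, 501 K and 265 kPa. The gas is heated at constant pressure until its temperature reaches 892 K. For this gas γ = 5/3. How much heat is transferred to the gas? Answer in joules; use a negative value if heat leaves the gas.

20100 J

n = P₁V₁/(RT₁) = 265×38.9/(8.314×501) = 2.47 mol.
Isobaric: P stays 265 kPa; V/T = const ⇒ T₂ = 892 K, V₂ = 69.3 L.
W = PΔV = 265×(69.3−38.9) kPa·L = 8050 J.
ΔU = nCvΔT = 2.47×12.5×(892−501) = 12100 J.
Q = ΔU + W = nCpΔT = 20100 J.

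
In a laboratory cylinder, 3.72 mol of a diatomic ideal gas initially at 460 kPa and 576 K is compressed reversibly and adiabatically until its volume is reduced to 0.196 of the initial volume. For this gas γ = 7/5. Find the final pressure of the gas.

V₁ = nRT₁/P₁ = 3.72×8.314×576/460 = 38.7 L.
Adiabatic: TV^(γ−1) = const ⇒ T₂ = 576×(5.10)^0.400 = 1110 K; PV^γ = const ⇒ P₂ = 4500 kPa.

4500 kPa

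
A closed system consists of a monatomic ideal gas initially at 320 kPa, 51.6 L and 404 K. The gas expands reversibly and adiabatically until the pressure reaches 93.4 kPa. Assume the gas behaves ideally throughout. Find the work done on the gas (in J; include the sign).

-9630 J

n = P₁V₁/(RT₁) = 320×51.6/(8.314×404) = 4.92 mol.
Adiabatic: T₂/T₁ = (P₂/P₁)^((γ−1)/γ) ⇒ T₂ = 404×(0.292)^0.400 = 247 K; V₂ = 108 L.
ΔU = nCvΔT = 4.92×12.5×(247−404) = -9630 J.
Q = 0 for an adiabatic process, so W = −ΔU = 9630 J.
Work done on the gas = −W_by = -9630 J.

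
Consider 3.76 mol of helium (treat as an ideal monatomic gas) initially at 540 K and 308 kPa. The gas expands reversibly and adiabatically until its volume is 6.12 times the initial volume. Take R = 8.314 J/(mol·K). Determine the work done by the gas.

17800 J

V₁ = nRT₁/P₁ = 3.76×8.314×540/308 = 54.8 L.
Adiabatic: TV^(γ−1) = const ⇒ T₂ = 540×(0.163)^0.667 = 161 K; PV^γ = const ⇒ P₂ = 15.0 kPa.
ΔU = nCvΔT = 3.76×12.5×(161−540) = -17800 J.
Q = 0 for an adiabatic process, so W = −ΔU = 17800 J.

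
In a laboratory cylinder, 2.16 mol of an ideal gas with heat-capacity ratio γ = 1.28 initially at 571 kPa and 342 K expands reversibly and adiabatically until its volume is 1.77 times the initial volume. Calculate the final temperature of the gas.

291 K

V₁ = nRT₁/P₁ = 2.16×8.314×342/571 = 10.8 L.
Adiabatic: TV^(γ−1) = const ⇒ T₂ = 342×(0.565)^0.280 = 291 K; PV^γ = const ⇒ P₂ = 275 kPa.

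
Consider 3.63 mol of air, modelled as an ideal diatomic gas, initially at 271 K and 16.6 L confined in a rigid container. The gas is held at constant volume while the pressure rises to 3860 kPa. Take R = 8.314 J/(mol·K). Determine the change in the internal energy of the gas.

P₁ = nRT₁/V₁ = 3.63×8.314×271/16.6 = 493 kPa.
Isochoric: V stays 16.6 L; P/T = const ⇒ T₂ = 2120 K, P₂ = 3860 kPa.
For an ideal gas ΔU = nCvΔT with Cv = (5/2)R = 20.8 J/(mol·K).
ΔU = 3.63×20.8×(2120−271) = 140000 J.

140000 J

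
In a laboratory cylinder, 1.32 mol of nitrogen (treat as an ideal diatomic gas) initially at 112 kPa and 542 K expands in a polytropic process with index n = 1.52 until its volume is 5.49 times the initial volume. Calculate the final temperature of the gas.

224 K

V₁ = nRT₁/P₁ = 1.32×8.314×542/112 = 53.1 L.
Polytropic n=1.52: T₂ = T₁(V₁/V₂)^(n−1) = 542×(0.182)^0.52 = 224 K; P₂ = P₁(V₁/V₂)^n = 8.42 kPa.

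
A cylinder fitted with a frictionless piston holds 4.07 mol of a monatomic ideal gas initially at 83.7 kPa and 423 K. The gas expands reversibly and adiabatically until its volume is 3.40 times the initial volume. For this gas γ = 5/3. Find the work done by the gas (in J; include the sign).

12000 J

V₁ = nRT₁/P₁ = 4.07×8.314×423/83.7 = 171 L.
Adiabatic: TV^(γ−1) = const ⇒ T₂ = 423×(0.294)^0.667 = 187 K; PV^γ = const ⇒ P₂ = 10.9 kPa.
ΔU = nCvΔT = 4.07×12.5×(187−423) = -12000 J.
Q = 0 for an adiabatic process, so W = −ΔU = 12000 J.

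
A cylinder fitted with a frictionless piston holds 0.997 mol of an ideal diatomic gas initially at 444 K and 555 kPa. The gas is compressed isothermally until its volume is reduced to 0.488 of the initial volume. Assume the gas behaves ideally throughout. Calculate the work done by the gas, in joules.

-2640 J

V₁ = nRT₁/P₁ = 0.997×8.314×444/555 = 6.63 L.
Isothermal: T stays 444 K; PV = const ⇒ V₂ = 3.24 L, P₂ = 1140 kPa.
W = nRT ln(V₂/V₁) = 0.997×8.314×444×ln(0.488) = -2640 J.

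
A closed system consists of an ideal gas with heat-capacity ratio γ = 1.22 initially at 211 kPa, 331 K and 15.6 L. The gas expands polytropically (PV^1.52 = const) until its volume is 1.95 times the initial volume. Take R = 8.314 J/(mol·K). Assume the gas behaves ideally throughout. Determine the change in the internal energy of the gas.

-4390 J

n = P₁V₁/(RT₁) = 211×15.6/(8.314×331) = 1.20 mol.
Polytropic n=1.52: T₂ = T₁(V₁/V₂)^(n−1) = 331×(0.513)^0.52 = 234 K; P₂ = P₁(V₁/V₂)^n = 76.5 kPa.
For an ideal gas ΔU = nCvΔT with Cv = R/(γ−1) = 37.8 J/(mol·K).
ΔU = 1.20×37.8×(234−331) = -4390 J.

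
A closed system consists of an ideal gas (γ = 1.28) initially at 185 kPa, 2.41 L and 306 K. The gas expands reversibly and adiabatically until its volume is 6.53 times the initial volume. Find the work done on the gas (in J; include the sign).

-651 J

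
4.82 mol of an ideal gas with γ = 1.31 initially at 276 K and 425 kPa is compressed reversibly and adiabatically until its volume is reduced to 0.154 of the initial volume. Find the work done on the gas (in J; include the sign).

V₁ = nRT₁/P₁ = 4.82×8.314×276/425 = 26.0 L.
Adiabatic: TV^(γ−1) = const ⇒ T₂ = 276×(6.49)^0.310 = 493 K; PV^γ = const ⇒ P₂ = 4930 kPa.
ΔU = nCvΔT = 4.82×26.8×(493−276) = 28000 J.
Q = 0 for an adiabatic process, so W = −ΔU = -28000 J.
Work done on the gas = −W_by = 28000 J.

28000 J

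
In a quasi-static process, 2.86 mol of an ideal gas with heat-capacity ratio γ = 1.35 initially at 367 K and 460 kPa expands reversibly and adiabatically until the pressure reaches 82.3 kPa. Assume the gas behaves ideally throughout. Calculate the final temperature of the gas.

235 K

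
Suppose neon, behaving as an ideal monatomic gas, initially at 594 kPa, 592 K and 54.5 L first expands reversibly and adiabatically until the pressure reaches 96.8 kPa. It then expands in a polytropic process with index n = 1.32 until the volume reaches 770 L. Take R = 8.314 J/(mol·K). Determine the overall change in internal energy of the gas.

n = P₁V₁/(RT₁) = 594×54.5/(8.314×592) = 6.58 mol.
Step 1 — Adiabatic: T₂/T₁ = (P₂/P₁)^((γ−1)/γ) ⇒ T₂ = 592×(0.163)^0.400 = 287 K; V₂ = 162 L.
ΔU = nCvΔT = 6.58×12.5×(287−592) = -25100 J.
Q = 0 for an adiabatic process, so W = −ΔU = 25100 J.
State after step 1: P = 96.8 kPa, V = 162 L, T = 287 K.
Step 2 — Polytropic n=1.32: T₂ = T₁(V₁/V₂)^(n−1) = 287×(0.210)^0.32 = 174 K; P₂ = P₁(V₁/V₂)^n = 12.4 kPa.
W = (P₁V₁−P₂V₂)/(n−1) = (96.8×162−12.4×770)/0.32 = 19200 J.
ΔU = nCvΔT = 6.58×12.5×(174−287) = -9230 J.
Q = ΔU + W = 10000 J.
Net over both steps: W = 44300 J, Q = 10000 J, ΔU = -34300 J.

-34300 J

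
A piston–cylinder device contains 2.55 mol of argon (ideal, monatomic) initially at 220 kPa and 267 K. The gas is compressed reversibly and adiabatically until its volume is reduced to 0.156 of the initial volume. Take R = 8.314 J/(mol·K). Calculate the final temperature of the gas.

921 K

V₁ = nRT₁/P₁ = 2.55×8.314×267/220 = 25.7 L.
Adiabatic: TV^(γ−1) = const ⇒ T₂ = 267×(6.41)^0.667 = 921 K; PV^γ = const ⇒ P₂ = 4870 kPa.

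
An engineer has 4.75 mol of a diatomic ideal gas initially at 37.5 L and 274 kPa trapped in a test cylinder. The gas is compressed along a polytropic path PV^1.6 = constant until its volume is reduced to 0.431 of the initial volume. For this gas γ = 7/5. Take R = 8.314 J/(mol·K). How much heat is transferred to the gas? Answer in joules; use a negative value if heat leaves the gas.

5630 J

T₁ = P₁V₁/(nR) = 274×37.5/(4.75×8.314) = 260 K.
Polytropic n=1.6: T₂ = T₁(V₁/V₂)^(n−1) = 260×(2.32)^0.60 = 431 K; P₂ = P₁(V₁/V₂)^n = 1050 kPa.
W = (P₁V₁−P₂V₂)/(n−1) = (274×37.5−1050×16.2)/0.60 = -11300 J.
ΔU = nCvΔT = 4.75×20.8×(431−260) = 16900 J.
Q = ΔU + W = 5630 J.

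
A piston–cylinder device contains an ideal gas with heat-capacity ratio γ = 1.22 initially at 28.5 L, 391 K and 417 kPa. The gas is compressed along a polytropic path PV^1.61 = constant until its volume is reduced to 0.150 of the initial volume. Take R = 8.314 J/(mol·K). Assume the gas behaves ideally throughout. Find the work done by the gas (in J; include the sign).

n = P₁V₁/(RT₁) = 417×28.5/(8.314×391) = 3.66 mol.
Polytropic n=1.61: T₂ = T₁(V₁/V₂)^(n−1) = 391×(6.67)^0.61 = 1240 K; P₂ = P₁(V₁/V₂)^n = 8840 kPa.
W = (P₁V₁−P₂V₂)/(n−1) = (417×28.5−8840×4.27)/0.61 = -42500 J.

-42500 J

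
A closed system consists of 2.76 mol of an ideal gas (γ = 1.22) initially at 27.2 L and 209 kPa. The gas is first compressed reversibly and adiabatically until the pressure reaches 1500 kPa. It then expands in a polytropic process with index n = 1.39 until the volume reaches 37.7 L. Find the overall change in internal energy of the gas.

T₁ = P₁V₁/(nR) = 209×27.2/(2.76×8.314) = 248 K.
Step 1 — Adiabatic: T₂/T₁ = (P₂/P₁)^((γ−1)/γ) ⇒ T₂ = 248×(7.18)^0.180 = 353 K; V₂ = 5.41 L.
ΔU = nCvΔT = 2.76×37.8×(353−248) = 11000 J.
Q = 0 for an adiabatic process, so W = −ΔU = -11000 J.
State after step 1: P = 1500 kPa, V = 5.41 L, T = 353 K.
Step 2 — Polytropic n=1.39: T₂ = T₁(V₁/V₂)^(n−1) = 353×(0.143)^0.39 = 166 K; P₂ = P₁(V₁/V₂)^n = 101 kPa.
W = (P₁V₁−P₂V₂)/(n−1) = (1500×5.41−101×37.7)/0.39 = 11000 J.
ΔU = nCvΔT = 2.76×37.8×(166−353) = -19600 J.
Q = ΔU + W = -8530 J.
Net over both steps: W = 17.7 J, Q = -8530 J, ΔU = -8550 J.

-8550 J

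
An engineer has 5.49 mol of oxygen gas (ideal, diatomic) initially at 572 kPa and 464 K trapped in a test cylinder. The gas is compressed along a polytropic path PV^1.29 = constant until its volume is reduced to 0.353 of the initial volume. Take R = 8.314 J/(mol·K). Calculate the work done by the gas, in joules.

-25700 J

V₁ = nRT₁/P₁ = 5.49×8.314×464/572 = 37.0 L.
Polytropic n=1.29: T₂ = T₁(V₁/V₂)^(n−1) = 464×(2.83)^0.29 = 628 K; P₂ = P₁(V₁/V₂)^n = 2190 kPa.
W = (P₁V₁−P₂V₂)/(n−1) = (572×37.0−2190×13.1)/0.29 = -25700 J.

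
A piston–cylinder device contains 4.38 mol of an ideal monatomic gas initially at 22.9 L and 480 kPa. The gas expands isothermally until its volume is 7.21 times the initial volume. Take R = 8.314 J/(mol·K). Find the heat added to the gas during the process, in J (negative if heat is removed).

21700 J

T₁ = P₁V₁/(nR) = 480×22.9/(4.38×8.314) = 302 K.
Isothermal: T stays 302 K; PV = const ⇒ V₂ = 165 L, P₂ = 66.6 kPa.
ΔU = 0 (ideal gas, T constant).
W = nRT ln(V₂/V₁) = 4.38×8.314×302×ln(7.21) = 21700 J.
Q = ΔU + W = 21700 J.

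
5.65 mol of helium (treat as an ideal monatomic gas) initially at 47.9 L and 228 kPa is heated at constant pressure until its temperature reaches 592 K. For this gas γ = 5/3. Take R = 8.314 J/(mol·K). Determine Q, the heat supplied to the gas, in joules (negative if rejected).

T₁ = P₁V₁/(nR) = 228×47.9/(5.65×8.314) = 232 K.
Isobaric: P stays 228 kPa; V/T = const ⇒ T₂ = 592 K, V₂ = 122 L.
W = PΔV = 228×(122−47.9) kPa·L = 16900 J.
ΔU = nCvΔT = 5.65×12.5×(592−232) = 25300 J.
Q = ΔU + W = nCpΔT = 42200 J.

42200 J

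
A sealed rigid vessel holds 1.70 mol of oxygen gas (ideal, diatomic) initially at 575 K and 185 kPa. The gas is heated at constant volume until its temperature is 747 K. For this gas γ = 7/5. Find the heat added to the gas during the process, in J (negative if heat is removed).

V₁ = nRT₁/P₁ = 1.70×8.314×575/185 = 43.9 L.
Isochoric: V stays 43.9 L; P/T = const ⇒ T₂ = 747 K, P₂ = 240 kPa.
W = 0 (no volume change).
ΔU = nCvΔT = 1.70×20.8×(747−575) = 6080 J.
Q = ΔU = 6080 J.

6080 J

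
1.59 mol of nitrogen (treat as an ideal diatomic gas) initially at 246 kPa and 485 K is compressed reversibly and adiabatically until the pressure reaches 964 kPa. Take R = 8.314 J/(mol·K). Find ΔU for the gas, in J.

V₁ = nRT₁/P₁ = 1.59×8.314×485/246 = 26.1 L.
Adiabatic: T₂/T₁ = (P₂/P₁)^((γ−1)/γ) ⇒ T₂ = 485×(3.92)^0.286 = 716 K; V₂ = 9.83 L.
For an ideal gas ΔU = nCvΔT with Cv = (5/2)R = 20.8 J/(mol·K).
ΔU = 1.59×20.8×(716−485) = 7650 J.

7650 J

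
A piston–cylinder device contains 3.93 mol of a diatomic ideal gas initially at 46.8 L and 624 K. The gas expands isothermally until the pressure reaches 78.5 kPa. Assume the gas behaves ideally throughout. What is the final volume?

P₁ = nRT₁/V₁ = 3.93×8.314×624/46.8 = 436 kPa.
Isothermal: T stays 624 K; PV = const ⇒ V₂ = 260 L, P₂ = 78.5 kPa.

260 L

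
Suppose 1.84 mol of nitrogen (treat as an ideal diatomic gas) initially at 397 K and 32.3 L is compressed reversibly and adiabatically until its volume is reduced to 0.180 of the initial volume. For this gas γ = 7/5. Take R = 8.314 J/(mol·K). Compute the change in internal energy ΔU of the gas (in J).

P₁ = nRT₁/V₁ = 1.84×8.314×397/32.3 = 188 kPa.
Adiabatic: TV^(γ−1) = const ⇒ T₂ = 397×(5.56)^0.400 = 788 K; PV^γ = const ⇒ P₂ = 2070 kPa.
For an ideal gas ΔU = nCvΔT with Cv = (5/2)R = 20.8 J/(mol·K).
ΔU = 1.84×20.8×(788−397) = 15000 J.

15000 J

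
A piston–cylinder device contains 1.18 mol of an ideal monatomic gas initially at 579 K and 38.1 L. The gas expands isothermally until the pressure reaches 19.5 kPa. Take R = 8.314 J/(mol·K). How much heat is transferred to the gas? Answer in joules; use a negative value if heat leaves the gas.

P₁ = nRT₁/V₁ = 1.18×8.314×579/38.1 = 149 kPa.
Isothermal: T stays 579 K; PV = const ⇒ V₂ = 291 L, P₂ = 19.5 kPa.
ΔU = 0 (ideal gas, T constant).
W = nRT ln(V₂/V₁) = 1.18×8.314×579×ln(7.65) = 11600 J.
Q = ΔU + W = 11600 J.

11600 J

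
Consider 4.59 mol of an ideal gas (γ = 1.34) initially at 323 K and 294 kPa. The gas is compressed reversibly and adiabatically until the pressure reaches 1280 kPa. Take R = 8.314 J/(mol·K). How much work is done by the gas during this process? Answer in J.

-16400 J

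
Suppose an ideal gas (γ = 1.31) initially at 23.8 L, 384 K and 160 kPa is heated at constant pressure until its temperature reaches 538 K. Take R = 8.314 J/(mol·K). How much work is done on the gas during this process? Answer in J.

-1530 J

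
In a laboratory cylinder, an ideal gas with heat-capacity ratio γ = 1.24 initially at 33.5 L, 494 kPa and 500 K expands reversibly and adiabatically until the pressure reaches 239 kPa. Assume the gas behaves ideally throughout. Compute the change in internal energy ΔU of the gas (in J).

-9040 J

n = P₁V₁/(RT₁) = 494×33.5/(8.314×500) = 3.98 mol.
Adiabatic: T₂/T₁ = (P₂/P₁)^((γ−1)/γ) ⇒ T₂ = 500×(0.484)^0.194 = 434 K; V₂ = 60.2 L.
For an ideal gas ΔU = nCvΔT with Cv = R/(γ−1) = 34.6 J/(mol·K).
ΔU = 3.98×34.6×(434−500) = -9040 J.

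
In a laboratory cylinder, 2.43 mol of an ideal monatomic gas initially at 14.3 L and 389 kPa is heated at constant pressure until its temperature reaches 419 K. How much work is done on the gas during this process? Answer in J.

T₁ = P₁V₁/(nR) = 389×14.3/(2.43×8.314) = 275 K.
Isobaric: P stays 389 kPa; V/T = const ⇒ T₂ = 419 K, V₂ = 21.8 L.
W = PΔV = 389×(21.8−14.3) kPa·L = 2900 J.
Work done on the gas = −W_by = -2900 J.

-2900 J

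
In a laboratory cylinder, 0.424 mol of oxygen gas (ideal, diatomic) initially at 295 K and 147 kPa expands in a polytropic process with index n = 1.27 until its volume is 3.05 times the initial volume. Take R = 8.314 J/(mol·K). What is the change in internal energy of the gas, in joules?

V₁ = nRT₁/P₁ = 0.424×8.314×295/147 = 7.07 L.
Polytropic n=1.27: T₂ = T₁(V₁/V₂)^(n−1) = 295×(0.328)^0.27 = 218 K; P₂ = P₁(V₁/V₂)^n = 35.7 kPa.
For an ideal gas ΔU = nCvΔT with Cv = (5/2)R = 20.8 J/(mol·K).
ΔU = 0.424×20.8×(218−295) = -676 J.

-676 J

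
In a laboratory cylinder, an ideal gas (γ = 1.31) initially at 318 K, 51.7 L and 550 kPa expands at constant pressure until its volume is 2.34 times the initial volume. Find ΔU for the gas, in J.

n = P₁V₁/(RT₁) = 550×51.7/(8.314×318) = 10.8 mol.
Isobaric: P stays 550 kPa; V/T = const ⇒ T₂ = 744 K, V₂ = 121 L.
For an ideal gas ΔU = nCvΔT with Cv = R/(γ−1) = 26.8 J/(mol·K).
ΔU = 10.8×26.8×(744−318) = 123000 J.

123000 J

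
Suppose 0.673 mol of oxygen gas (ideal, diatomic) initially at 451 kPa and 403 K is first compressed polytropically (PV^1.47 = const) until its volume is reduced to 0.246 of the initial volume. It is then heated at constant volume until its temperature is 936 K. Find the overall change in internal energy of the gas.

V₁ = nRT₁/P₁ = 0.673×8.314×403/451 = 5.00 L.
Step 1 — Polytropic n=1.47: T₂ = T₁(V₁/V₂)^(n−1) = 403×(4.07)^0.47 = 779 K; P₂ = P₁(V₁/V₂)^n = 3540 kPa.
W = (P₁V₁−P₂V₂)/(n−1) = (451×5.00−3540×1.23)/0.47 = -4480 J.
ΔU = nCvΔT = 0.673×20.8×(779−403) = 5260 J.
Q = ΔU + W = 783 J.
State after step 1: P = 3540 kPa, V = 1.23 L, T = 779 K.
Step 2 — Isochoric: V stays 1.23 L; P/T = const ⇒ T₂ = 936 K, P₂ = 4260 kPa.
W = 0 (no volume change).
ΔU = nCvΔT = 0.673×20.8×(936−779) = 2200 J.
Q = ΔU = 2200 J.
Net over both steps: W = -4480 J, Q = 2980 J, ΔU = 7460 J.

7460 J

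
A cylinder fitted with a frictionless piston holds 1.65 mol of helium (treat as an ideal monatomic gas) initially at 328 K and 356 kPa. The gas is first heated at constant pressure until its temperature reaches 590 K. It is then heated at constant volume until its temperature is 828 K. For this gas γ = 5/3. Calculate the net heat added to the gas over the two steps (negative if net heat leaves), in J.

13900 J

V₁ = nRT₁/P₁ = 1.65×8.314×328/356 = 12.6 L.
Step 1 — Isobaric: P stays 356 kPa; V/T = const ⇒ T₂ = 590 K, V₂ = 22.7 L.
W = PΔV = 356×(22.7−12.6) kPa·L = 3590 J.
ΔU = nCvΔT = 1.65×12.5×(590−328) = 5390 J.
Q = ΔU + W = nCpΔT = 8990 J.
State after step 1: P = 356 kPa, V = 22.7 L, T = 590 K.
Step 2 — Isochoric: V stays 22.7 L; P/T = const ⇒ T₂ = 828 K, P₂ = 500 kPa.
W = 0 (no volume change).
ΔU = nCvΔT = 1.65×12.5×(828−590) = 4900 J.
Q = ΔU = 4900 J.
Net over both steps: W = 3590 J, Q = 13900 J, ΔU = 10300 J.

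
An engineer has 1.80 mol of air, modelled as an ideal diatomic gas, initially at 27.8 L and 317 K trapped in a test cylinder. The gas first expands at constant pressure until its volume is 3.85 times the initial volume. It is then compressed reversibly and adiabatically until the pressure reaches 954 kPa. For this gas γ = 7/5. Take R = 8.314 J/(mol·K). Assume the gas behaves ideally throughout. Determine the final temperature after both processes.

2000 K

P₁ = nRT₁/V₁ = 1.80×8.314×317/27.8 = 171 kPa.
Step 1 — Isobaric: P stays 171 kPa; V/T = const ⇒ T₂ = 1220 K, V₂ = 107 L.
W = PΔV = 171×(107−27.8) kPa·L = 13500 J.
ΔU = nCvΔT = 1.80×20.8×(1220−317) = 33800 J.
Q = ΔU + W = nCpΔT = 47300 J.
State after step 1: P = 171 kPa, V = 107 L, T = 1220 K.
Step 2 — Adiabatic: T₂/T₁ = (P₂/P₁)^((γ−1)/γ) ⇒ T₂ = 1220×(5.59)^0.286 = 2000 K; V₂ = 31.3 L.
ΔU = nCvΔT = 1.80×20.8×(2000−1220) = 29000 J.
Q = 0 for an adiabatic process, so W = −ΔU = -29000 J.
Net over both steps: W = -15500 J, Q = 47300 J, ΔU = 62800 J.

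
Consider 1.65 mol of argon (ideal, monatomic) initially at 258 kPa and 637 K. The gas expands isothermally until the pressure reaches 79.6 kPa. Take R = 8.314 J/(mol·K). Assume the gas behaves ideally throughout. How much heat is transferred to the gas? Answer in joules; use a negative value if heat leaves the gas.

V₁ = nRT₁/P₁ = 1.65×8.314×637/258 = 33.9 L.
Isothermal: T stays 637 K; PV = const ⇒ V₂ = 110 L, P₂ = 79.6 kPa.
ΔU = 0 (ideal gas, T constant).
W = nRT ln(V₂/V₁) = 1.65×8.314×637×ln(3.24) = 10300 J.
Q = ΔU + W = 10300 J.

10300 J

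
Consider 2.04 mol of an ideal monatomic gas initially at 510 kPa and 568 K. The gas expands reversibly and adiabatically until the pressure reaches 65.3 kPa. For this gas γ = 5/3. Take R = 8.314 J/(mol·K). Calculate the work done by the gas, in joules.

8100 J

V₁ = nRT₁/P₁ = 2.04×8.314×568/510 = 18.9 L.
Adiabatic: T₂/T₁ = (P₂/P₁)^((γ−1)/γ) ⇒ T₂ = 568×(0.128)^0.400 = 250 K; V₂ = 64.8 L.
ΔU = nCvΔT = 2.04×12.5×(250−568) = -8100 J.
Q = 0 for an adiabatic process, so W = −ΔU = 8100 J.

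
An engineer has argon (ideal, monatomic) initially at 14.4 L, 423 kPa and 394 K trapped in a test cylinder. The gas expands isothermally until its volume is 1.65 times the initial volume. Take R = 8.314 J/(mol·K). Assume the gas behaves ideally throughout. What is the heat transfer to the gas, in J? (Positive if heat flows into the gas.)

3050 J

n = P₁V₁/(RT₁) = 423×14.4/(8.314×394) = 1.86 mol.
Isothermal: T stays 394 K; PV = const ⇒ V₂ = 23.8 L, P₂ = 256 kPa.
ΔU = 0 (ideal gas, T constant).
W = nRT ln(V₂/V₁) = 1.86×8.314×394×ln(1.65) = 3050 J.
Q = ΔU + W = 3050 J.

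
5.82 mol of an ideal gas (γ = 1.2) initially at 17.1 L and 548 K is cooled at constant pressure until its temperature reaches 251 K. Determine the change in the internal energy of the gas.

-71900 J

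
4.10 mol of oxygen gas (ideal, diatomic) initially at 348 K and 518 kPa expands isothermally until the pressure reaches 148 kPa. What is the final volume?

V₁ = nRT₁/P₁ = 4.10×8.314×348/518 = 22.9 L.
Isothermal: T stays 348 K; PV = const ⇒ V₂ = 80.2 L, P₂ = 148 kPa.

80.2 L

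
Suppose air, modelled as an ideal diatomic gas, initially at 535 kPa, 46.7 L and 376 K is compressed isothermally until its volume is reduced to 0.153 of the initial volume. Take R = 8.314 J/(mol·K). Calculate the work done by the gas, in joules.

n = P₁V₁/(RT₁) = 535×46.7/(8.314×376) = 7.99 mol.
Isothermal: T stays 376 K; PV = const ⇒ V₂ = 7.15 L, P₂ = 3500 kPa.
W = nRT ln(V₂/V₁) = 7.99×8.314×376×ln(0.153) = -46900 J.

-46900 J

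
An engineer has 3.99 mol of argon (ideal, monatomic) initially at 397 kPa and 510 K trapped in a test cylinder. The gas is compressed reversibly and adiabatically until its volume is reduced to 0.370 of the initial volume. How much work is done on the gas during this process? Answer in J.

23900 J

V₁ = nRT₁/P₁ = 3.99×8.314×510/397 = 42.6 L.
Adiabatic: TV^(γ−1) = const ⇒ T₂ = 510×(2.70)^0.667 = 990 K; PV^γ = const ⇒ P₂ = 2080 kPa.
ΔU = nCvΔT = 3.99×12.5×(990−510) = 23900 J.
Q = 0 for an adiabatic process, so W = −ΔU = -23900 J.
Work done on the gas = −W_by = 23900 J.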